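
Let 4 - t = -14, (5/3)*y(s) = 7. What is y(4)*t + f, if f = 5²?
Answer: 503/5 ≈ 100.60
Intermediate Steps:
y(s) = 21/5 (y(s) = (⅗)*7 = 21/5)
t = 18 (t = 4 - 1*(-14) = 4 + 14 = 18)
f = 25
y(4)*t + f = (21/5)*18 + 25 = 378/5 + 25 = 503/5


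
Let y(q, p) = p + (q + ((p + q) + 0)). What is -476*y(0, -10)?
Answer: 9520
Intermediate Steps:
y(q, p) = 2*p + 2*q (y(q, p) = p + (q + (p + q)) = p + (p + 2*q) = 2*p + 2*q)
-476*y(0, -10) = -476*(2*(-10) + 2*0) = -476*(-20 + 0) = -476*(-20) = 9520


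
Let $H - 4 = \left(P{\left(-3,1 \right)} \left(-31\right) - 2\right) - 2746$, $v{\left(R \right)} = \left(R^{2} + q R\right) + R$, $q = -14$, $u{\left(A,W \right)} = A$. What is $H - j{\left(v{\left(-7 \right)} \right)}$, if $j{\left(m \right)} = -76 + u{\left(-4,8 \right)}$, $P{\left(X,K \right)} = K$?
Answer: $-2695$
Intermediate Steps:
$v{\left(R \right)} = R^{2} - 13 R$ ($v{\left(R \right)} = \left(R^{2} - 14 R\right) + R = R^{2} - 13 R$)
$H = -2775$ ($H = 4 + \left(\left(1 \left(-31\right) - 2\right) - 2746\right) = 4 - 2779 = -2775$)
$j{\left(m \right)} = -80$ ($j{\left(m \right)} = -76 - 4 = -80$)
$H - j{\left(v{\left(-7 \right)} \right)} = -2775 - -80 = -2775 + 80 = -2695$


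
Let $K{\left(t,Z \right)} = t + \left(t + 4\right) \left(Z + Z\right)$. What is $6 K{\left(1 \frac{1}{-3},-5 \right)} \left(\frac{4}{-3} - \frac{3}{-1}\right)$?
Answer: $-370$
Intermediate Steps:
$K{\left(t,Z \right)} = t + 2 Z \left(4 + t\right)$ ($K{\left(t,Z \right)} = t + \left(4 + t\right) 2 Z = t + 2 Z \left(4 + t\right)$)
$6 K{\left(1 \frac{1}{-3},-5 \right)} \left(\frac{4}{-3} - \frac{3}{-1}\right) = 6 \left(1 \frac{1}{-3} + 8 \left(-5\right) + 2 \left(-5\right) 1 \frac{1}{-3}\right) \left(\frac{4}{-3} - \frac{3}{-1}\right) = 6 \left(1 \left(- \frac{1}{3}\right) - 40 + 2 \left(-5\right) 1 \left(- \frac{1}{3}\right)\right) \left(4 \left(- \frac{1}{3}\right) - -3\right) = 6 \left(- \frac{1}{3} - 40 + 2 \left(-5\right) \left(- \frac{1}{3}\right)\right) \left(- \frac{4}{3} + 3\right) = 6 \left(- \frac{1}{3} - 40 + \frac{10}{3}\right) \frac{5}{3} = 6 \left(-37\right) \frac{5}{3} = \left(-222\right) \frac{5}{3} = -370$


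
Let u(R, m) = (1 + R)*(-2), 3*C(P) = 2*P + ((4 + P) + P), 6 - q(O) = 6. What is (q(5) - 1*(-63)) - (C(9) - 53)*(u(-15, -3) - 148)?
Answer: -4697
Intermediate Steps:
q(O) = 0 (q(O) = 6 - 1*6 = 6 - 6 = 0)
C(P) = 4/3 + 4*P/3 (C(P) = (2*P + ((4 + P) + P))/3 = (2*P + (4 + 2*P))/3 = (4 + 4*P)/3 = 4/3 + 4*P/3)
u(R, m) = -2 - 2*R
(q(5) - 1*(-63)) - (C(9) - 53)*(u(-15, -3) - 148) = (0 - 1*(-63)) - ((4/3 + (4/3)*9) - 53)*((-2 - 2*(-15)) - 148) = (0 + 63) - ((4/3 + 12) - 53)*((-2 + 30) - 148) = 63 - (40/3 - 53)*(28 - 148) = 63 - (-119)*(-120)/3 = 63 - 1*4760 = 63 - 4760 = -4697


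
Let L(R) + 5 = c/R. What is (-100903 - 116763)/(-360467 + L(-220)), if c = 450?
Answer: 4788652/7930429 ≈ 0.60383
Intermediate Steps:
L(R) = -5 + 450/R
(-100903 - 116763)/(-360467 + L(-220)) = (-100903 - 116763)/(-360467 + (-5 + 450/(-220))) = -217666/(-360467 + (-5 + 450*(-1/220))) = -217666/(-360467 + (-5 - 45/22)) = -217666/(-360467 - 155/22) = -217666/(-7930429/22) = -217666*(-22/7930429) = 4788652/7930429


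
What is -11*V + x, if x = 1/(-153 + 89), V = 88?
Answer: -61953/64 ≈ -968.02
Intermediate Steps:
x = -1/64 (x = 1/(-64) = -1/64 ≈ -0.015625)
-11*V + x = -11*88 - 1/64 = -968 - 1/64 = -61953/64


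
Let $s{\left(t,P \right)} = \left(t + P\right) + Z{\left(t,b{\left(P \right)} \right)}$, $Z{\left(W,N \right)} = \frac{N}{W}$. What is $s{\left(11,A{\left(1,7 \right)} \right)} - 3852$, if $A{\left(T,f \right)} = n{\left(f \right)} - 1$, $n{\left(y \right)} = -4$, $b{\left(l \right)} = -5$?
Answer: $- \frac{42311}{11} \approx -3846.5$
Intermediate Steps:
$A{\left(T,f \right)} = -5$ ($A{\left(T,f \right)} = -4 - 1 = -5$)
$s{\left(t,P \right)} = P + t - \frac{5}{t}$ ($s{\left(t,P \right)} = \left(t + P\right) - \frac{5}{t} = \left(P + t\right) - \frac{5}{t} = P + t - \frac{5}{t}$)
$s{\left(11,A{\left(1,7 \right)} \right)} - 3852 = \left(-5 + 11 - \frac{5}{11}\right) - 3852 = \frac{61}{11} - 3852 = - \frac{42311}{11}$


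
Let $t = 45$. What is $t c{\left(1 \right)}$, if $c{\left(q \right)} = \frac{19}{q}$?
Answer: $855$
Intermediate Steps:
$t c{\left(1 \right)} = 45 \cdot \frac{19}{1} = 45 \cdot 19 \cdot 1 = 45 \cdot 19 = 855$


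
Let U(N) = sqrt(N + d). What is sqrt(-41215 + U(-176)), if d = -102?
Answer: sqrt(-41215 + I*sqrt(278)) ≈ 0.0411 + 203.01*I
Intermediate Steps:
U(N) = sqrt(-102 + N) (U(N) = sqrt(N - 102) = sqrt(-102 + N))
sqrt(-41215 + U(-176)) = sqrt(-41215 + sqrt(-102 - 176)) = sqrt(-41215 + sqrt(-278)) = sqrt(-41215 + I*sqrt(278))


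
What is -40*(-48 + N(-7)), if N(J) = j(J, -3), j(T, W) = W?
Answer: 2040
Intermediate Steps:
N(J) = -3
-40*(-48 + N(-7)) = -40*(-48 - 3) = -40*(-51) = 2040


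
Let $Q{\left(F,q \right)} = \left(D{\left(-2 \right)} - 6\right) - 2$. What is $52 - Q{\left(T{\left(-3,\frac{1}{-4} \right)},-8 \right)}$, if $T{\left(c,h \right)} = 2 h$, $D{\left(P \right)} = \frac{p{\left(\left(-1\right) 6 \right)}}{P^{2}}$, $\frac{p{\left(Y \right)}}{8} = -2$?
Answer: $64$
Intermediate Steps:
$p{\left(Y \right)} = -16$ ($p{\left(Y \right)} = 8 \left(-2\right) = -16$)
$D{\left(P \right)} = - \frac{16}{P^{2}}$
$Q{\left(F,q \right)} = -12$ ($Q{\left(F,q \right)} = \left(- \frac{16}{4} - 6\right) - 2 = \left(\left(-16\right) \frac{1}{4} - 6\right) - 2 = \left(-4 - 6\right) - 2 = -10 - 2 = -12$)
$52 - Q{\left(T{\left(-3,\frac{1}{-4} \right)},-8 \right)} = 52 - -12 = 52 + 12 = 64$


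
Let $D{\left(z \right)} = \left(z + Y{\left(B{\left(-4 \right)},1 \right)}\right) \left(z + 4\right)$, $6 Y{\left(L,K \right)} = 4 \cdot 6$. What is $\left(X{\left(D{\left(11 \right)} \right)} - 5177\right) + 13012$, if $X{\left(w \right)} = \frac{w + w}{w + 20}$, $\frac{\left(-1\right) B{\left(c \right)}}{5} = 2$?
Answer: $\frac{384005}{49} \approx 7836.8$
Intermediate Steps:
$B{\left(c \right)} = -10$ ($B{\left(c \right)} = \left(-5\right) 2 = -10$)
$Y{\left(L,K \right)} = 4$ ($Y{\left(L,K \right)} = \frac{4 \cdot 6}{6} = \frac{1}{6} \cdot 24 = 4$)
$D{\left(z \right)} = \left(4 + z\right)^{2}$ ($D{\left(z \right)} = \left(z + 4\right) \left(z + 4\right) = \left(4 + z\right) \left(4 + z\right) = \left(4 + z\right)^{2}$)
$X{\left(w \right)} = \frac{2 w}{20 + w}$
$\left(X{\left(D{\left(11 \right)} \right)} - 5177\right) + 13012 = \left(\frac{2 \left(16 + 11^{2} + 8 \cdot 11\right)}{20 + \left(16 + 11^{2} + 8 \cdot 11\right)} - 5177\right) + 13012 = \left(\frac{2 \left(16 + 121 + 88\right)}{20 + \left(16 + 121 + 88\right)} - 5177\right) + 13012 = \left(2 \cdot 225 \frac{1}{20 + 225} - 5177\right) + 13012 = \left(2 \cdot 225 \cdot \frac{1}{245} - 5177\right) + 13012 = \left(\frac{90}{49} - 5177\right) + 13012 = - \frac{253583}{49} + 13012 = \frac{384005}{49}$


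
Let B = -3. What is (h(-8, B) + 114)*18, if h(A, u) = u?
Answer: 1998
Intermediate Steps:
(h(-8, B) + 114)*18 = (-3 + 114)*18 = 111*18 = 1998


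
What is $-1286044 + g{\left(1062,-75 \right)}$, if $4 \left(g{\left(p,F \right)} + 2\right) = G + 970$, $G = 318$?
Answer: $-1285724$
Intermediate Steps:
$g{\left(p,F \right)} = 320$ ($g{\left(p,F \right)} = -2 + \frac{318 + 970}{4} = -2 + \frac{1}{4} \cdot 1288 = -2 + 322 = 320$)
$-1286044 + g{\left(1062,-75 \right)} = -1286044 + 320 = -1285724$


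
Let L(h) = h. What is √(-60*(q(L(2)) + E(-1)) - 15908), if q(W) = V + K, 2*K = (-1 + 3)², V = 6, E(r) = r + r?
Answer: 14*I*√83 ≈ 127.55*I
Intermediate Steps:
E(r) = 2*r
K = 2 (K = (-1 + 3)²/2 = (½)*2² = (½)*4 = 2)
q(W) = 8 (q(W) = 6 + 2 = 8)
√(-60*(q(L(2)) + E(-1)) - 15908) = √(-60*(8 + 2*(-1)) - 15908) = √(-60*(8 - 2) - 15908) = √(-60*6 - 15908) = √(-360 - 15908) = √(-16268) = 14*I*√83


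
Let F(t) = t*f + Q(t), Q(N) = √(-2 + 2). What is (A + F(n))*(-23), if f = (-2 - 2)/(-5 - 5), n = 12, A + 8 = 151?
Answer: -16997/5 ≈ -3399.4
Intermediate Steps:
A = 143 (A = -8 + 151 = 143)
Q(N) = 0 (Q(N) = √0 = 0)
f = ⅖ (f = -4/(-10) = -4*(-⅒) = ⅖ ≈ 0.40000)
F(t) = 2*t/5 (F(t) = t*(⅖) + 0 = 2*t/5 + 0 = 2*t/5)
(A + F(n))*(-23) = (143 + (⅖)*12)*(-23) = (143 + 24/5)*(-23) = (739/5)*(-23) = -16997/5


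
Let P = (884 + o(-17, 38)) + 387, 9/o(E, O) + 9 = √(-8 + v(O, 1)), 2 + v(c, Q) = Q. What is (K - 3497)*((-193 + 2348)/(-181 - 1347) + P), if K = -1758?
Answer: -10187121239/1528 + 3153*I/2 ≈ -6.667e+6 + 1576.5*I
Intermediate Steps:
v(c, Q) = -2 + Q
o(E, O) = (-9 - 3*I)/10 (o(E, O) = 9/(-9 + √(-8 + (-2 + 1))) = 9/(-9 + √(-8 - 1)) = 9/(-9 + √(-9)) = 9/(-9 + 3*I) = 9*((-9 - 3*I)/90) = (-9 - 3*I)/10)
P = 12701/10 - 3*I/10 (P = (884 + (-9/10 - 3*I/10)) + 387 = (8831/10 - 3*I/10) + 387 = 12701/10 - 3*I/10 ≈ 1270.1 - 0.3*I)
(K - 3497)*((-193 + 2348)/(-181 - 1347) + P) = (-1758 - 3497)*((-193 + 2348)/(-181 - 1347) + (12701/10 - 3*I/10)) = -5255*(2155/(-1528) + (12701/10 - 3*I/10)) = -5255*(2155*(-1/1528) + (12701/10 - 3*I/10)) = -5255*(-2155/1528 + (12701/10 - 3*I/10)) = -5255*(9692789/7640 - 3*I/10) = -10187121239/1528 + 3153*I/2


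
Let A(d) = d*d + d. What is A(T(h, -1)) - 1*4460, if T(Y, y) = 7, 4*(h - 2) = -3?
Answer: -4404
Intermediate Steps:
h = 5/4 (h = 2 + (¼)*(-3) = 2 - ¾ = 5/4 ≈ 1.2500)
A(d) = d + d² (A(d) = d² + d = d + d²)
A(T(h, -1)) - 1*4460 = 7*(1 + 7) - 1*4460 = 7*8 - 4460 = 56 - 4460 = -4404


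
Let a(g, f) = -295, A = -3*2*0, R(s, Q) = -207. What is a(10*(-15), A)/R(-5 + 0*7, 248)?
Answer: 295/207 ≈ 1.4251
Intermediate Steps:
A = 0 (A = -6*0 = 0)
a(10*(-15), A)/R(-5 + 0*7, 248) = -295/(-207) = -295*(-1/207) = 295/207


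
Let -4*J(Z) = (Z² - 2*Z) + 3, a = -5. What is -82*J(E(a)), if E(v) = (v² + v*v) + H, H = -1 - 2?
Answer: 43419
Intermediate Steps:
H = -3
E(v) = -3 + 2*v² (E(v) = (v² + v*v) - 3 = (v² + v²) - 3 = 2*v² - 3 = -3 + 2*v²)
J(Z) = -¾ + Z/2 - Z²/4 (J(Z) = -((Z² - 2*Z) + 3)/4 = -(3 + Z² - 2*Z)/4 = -¾ + Z/2 - Z²/4)
-82*J(E(a)) = -82*(-¾ + (-3 + 2*(-5)²)/2 - (-3 + 2*(-5)²)²/4) = -82*(-¾ + (-3 + 2*25)/2 - (-3 + 2*25)²/4) = -82*(-¾ + (-3 + 50)/2 - (-3 + 50)²/4) = -82*(-¾ + (½)*47 - ¼*47²) = -82*(-¾ + 47/2 - ¼*2209) = -82*(-¾ + 47/2 - 2209/4) = -82*(-1059/2) = 43419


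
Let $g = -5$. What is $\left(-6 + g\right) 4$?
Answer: $-44$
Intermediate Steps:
$\left(-6 + g\right) 4 = \left(-6 - 5\right) 4 = \left(-11\right) 4 = -44$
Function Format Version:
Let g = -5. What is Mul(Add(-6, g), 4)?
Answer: -44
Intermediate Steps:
Mul(Add(-6, g), 4) = Mul(Add(-6, -5), 4) = Mul(-11, 4) = -44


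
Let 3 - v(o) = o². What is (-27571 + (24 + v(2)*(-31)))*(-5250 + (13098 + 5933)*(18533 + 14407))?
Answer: -17249116989240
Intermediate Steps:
v(o) = 3 - o²
(-27571 + (24 + v(2)*(-31)))*(-5250 + (13098 + 5933)*(18533 + 14407)) = (-27571 + (24 + (3 - 1*2²)*(-31)))*(-5250 + (13098 + 5933)*(18533 + 14407)) = (-27571 + (24 + (3 - 1*4)*(-31)))*(-5250 + 19031*32940) = (-27571 + (24 + (3 - 4)*(-31)))*(-5250 + 626881140) = (-27571 + (24 - 1*(-31)))*626875890 = (-27571 + (24 + 31))*626875890 = (-27571 + 55)*626875890 = -27516*626875890 = -17249116989240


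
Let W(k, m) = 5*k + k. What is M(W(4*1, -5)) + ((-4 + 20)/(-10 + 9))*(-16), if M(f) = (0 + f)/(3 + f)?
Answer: 2312/9 ≈ 256.89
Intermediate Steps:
W(k, m) = 6*k
M(f) = f/(3 + f)
M(W(4*1, -5)) + ((-4 + 20)/(-10 + 9))*(-16) = (6*(4*1))/(3 + 6*(4*1)) + ((-4 + 20)/(-10 + 9))*(-16) = (6*4)/(3 + 6*4) + (16/(-1))*(-16) = 24/(3 + 24) + (16*(-1))*(-16) = 24/27 - 16*(-16) = 24*(1/27) + 256 = 8/9 + 256 = 2312/9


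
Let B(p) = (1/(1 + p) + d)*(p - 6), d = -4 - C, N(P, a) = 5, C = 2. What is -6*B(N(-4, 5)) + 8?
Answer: -27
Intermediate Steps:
d = -6 (d = -4 - 1*2 = -4 - 2 = -6)
B(p) = (-6 + p)*(-6 + 1/(1 + p)) (B(p) = (1/(1 + p) - 6)*(p - 6) = (-6 + 1/(1 + p))*(-6 + p) = (-6 + p)*(-6 + 1/(1 + p)))
-6*B(N(-4, 5)) + 8 = -6*(30 - 6*5**2 + 31*5)/(1 + 5) + 8 = -6*(30 - 6*25 + 155)/6 + 8 = -(30 - 150 + 155) + 8 = -35 + 8 = -27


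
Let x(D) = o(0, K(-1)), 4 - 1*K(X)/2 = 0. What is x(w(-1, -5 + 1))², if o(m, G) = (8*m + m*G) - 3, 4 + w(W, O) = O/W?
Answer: 9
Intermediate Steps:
K(X) = 8 (K(X) = 8 - 2*0 = 8 + 0 = 8)
w(W, O) = -4 + O/W
o(m, G) = -3 + 8*m + G*m (o(m, G) = (8*m + G*m) - 3 = -3 + 8*m + G*m)
x(D) = -3 (x(D) = -3 + 8*0 + 8*0 = -3 + 0 + 0 = -3)
x(w(-1, -5 + 1))² = (-3)² = 9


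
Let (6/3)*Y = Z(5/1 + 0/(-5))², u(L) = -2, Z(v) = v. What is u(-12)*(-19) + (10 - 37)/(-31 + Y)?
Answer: 1460/37 ≈ 39.459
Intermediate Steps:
Y = 25/2 (Y = (5/1 + 0/(-5))²/2 = (5*1 + 0*(-⅕))²/2 = (5 + 0)²/2 = (½)*5² = (½)*25 = 25/2 ≈ 12.500)
u(-12)*(-19) + (10 - 37)/(-31 + Y) = -2*(-19) + (10 - 37)/(-31 + 25/2) = 38 - 27/(-37/2) = 38 - 27*(-2/37) = 38 + 54/37 = 1460/37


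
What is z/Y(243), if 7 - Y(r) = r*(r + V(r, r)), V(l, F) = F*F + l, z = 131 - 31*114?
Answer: 3403/14466998 ≈ 0.00023523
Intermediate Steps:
z = -3403 (z = 131 - 3534 = -3403)
V(l, F) = l + F² (V(l, F) = F² + l = l + F²)
Y(r) = 7 - r*(r² + 2*r) (Y(r) = 7 - r*(r + (r + r²)) = 7 - r*(r² + 2*r))
z/Y(243) = -3403/(7 - 1*243³ - 2*243²) = -3403/(7 - 1*14348907 - 2*59049) = -3403/(7 - 14348907 - 118098) = -3403/(-14466998) = -3403*(-1/14466998) = 3403/14466998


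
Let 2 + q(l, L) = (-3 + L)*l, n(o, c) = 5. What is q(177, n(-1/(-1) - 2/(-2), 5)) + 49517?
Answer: 49869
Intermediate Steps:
q(l, L) = -2 + l*(-3 + L) (q(l, L) = -2 + (-3 + L)*l = -2 + l*(-3 + L))
q(177, n(-1/(-1) - 2/(-2), 5)) + 49517 = (-2 - 3*177 + 5*177) + 49517 = (-2 - 531 + 885) + 49517 = 352 + 49517 = 49869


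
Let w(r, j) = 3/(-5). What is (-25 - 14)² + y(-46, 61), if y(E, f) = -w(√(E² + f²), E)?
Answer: 7608/5 ≈ 1521.6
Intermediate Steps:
w(r, j) = -⅗ (w(r, j) = 3*(-⅕) = -⅗)
y(E, f) = ⅗ (y(E, f) = -1*(-⅗) = ⅗)
(-25 - 14)² + y(-46, 61) = (-25 - 14)² + ⅗ = (-39)² + ⅗ = 1521 + ⅗ = 7608/5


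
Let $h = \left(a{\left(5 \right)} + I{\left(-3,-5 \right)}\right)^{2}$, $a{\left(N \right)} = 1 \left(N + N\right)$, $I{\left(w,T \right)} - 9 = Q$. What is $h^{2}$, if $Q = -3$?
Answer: $65536$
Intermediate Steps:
$I{\left(w,T \right)} = 6$ ($I{\left(w,T \right)} = 9 - 3 = 6$)
$a{\left(N \right)} = 2 N$ ($a{\left(N \right)} = 1 \cdot 2 N = 2 N$)
$h = 256$ ($h = \left(2 \cdot 5 + 6\right)^{2} = \left(10 + 6\right)^{2} = 16^{2} = 256$)
$h^{2} = 256^{2} = 65536$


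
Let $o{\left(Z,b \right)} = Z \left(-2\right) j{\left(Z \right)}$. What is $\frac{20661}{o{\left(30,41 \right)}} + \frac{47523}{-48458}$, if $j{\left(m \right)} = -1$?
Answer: $\frac{166389893}{484580} \approx 343.37$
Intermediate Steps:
$o{\left(Z,b \right)} = 2 Z$ ($o{\left(Z,b \right)} = Z \left(-2\right) \left(-1\right) = - 2 Z \left(-1\right) = 2 Z$)
$\frac{20661}{o{\left(30,41 \right)}} + \frac{47523}{-48458} = \frac{20661}{2 \cdot 30} + \frac{47523}{-48458} = \frac{20661}{60} + 47523 \left(- \frac{1}{48458}\right) = 20661 \cdot \frac{1}{60} - \frac{47523}{48458} = \frac{6887}{20} - \frac{47523}{48458} = \frac{166389893}{484580}$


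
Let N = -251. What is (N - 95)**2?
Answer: 119716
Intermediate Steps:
(N - 95)**2 = (-251 - 95)**2 = (-346)**2 = 119716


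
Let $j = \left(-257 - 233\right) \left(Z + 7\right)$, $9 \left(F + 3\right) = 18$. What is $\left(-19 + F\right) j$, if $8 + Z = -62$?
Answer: $-617400$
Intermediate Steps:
$F = -1$ ($F = -3 + \frac{1}{9} \cdot 18 = -3 + 2 = -1$)
$Z = -70$ ($Z = -8 - 62 = -70$)
$j = 30870$ ($j = \left(-257 - 233\right) \left(-70 + 7\right) = \left(-490\right) \left(-63\right) = 30870$)
$\left(-19 + F\right) j = \left(-19 - 1\right) 30870 = \left(-20\right) 30870 = -617400$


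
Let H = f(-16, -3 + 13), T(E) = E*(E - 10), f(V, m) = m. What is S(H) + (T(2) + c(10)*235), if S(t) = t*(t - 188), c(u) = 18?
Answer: 2434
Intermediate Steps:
T(E) = E*(-10 + E)
H = 10 (H = -3 + 13 = 10)
S(t) = t*(-188 + t)
S(H) + (T(2) + c(10)*235) = 10*(-188 + 10) + (2*(-10 + 2) + 18*235) = 10*(-178) + (2*(-8) + 4230) = -1780 + (-16 + 4230) = -1780 + 4214 = 2434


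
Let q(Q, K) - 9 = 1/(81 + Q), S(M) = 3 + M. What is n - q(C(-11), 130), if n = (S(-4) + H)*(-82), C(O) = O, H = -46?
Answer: 269149/70 ≈ 3845.0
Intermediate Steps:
q(Q, K) = 9 + 1/(81 + Q)
n = 3854 (n = ((3 - 4) - 46)*(-82) = (-1 - 46)*(-82) = -47*(-82) = 3854)
n - q(C(-11), 130) = 3854 - (730 + 9*(-11))/(81 - 11) = 3854 - (730 - 99)/70 = 3854 - 631/70 = 269149/70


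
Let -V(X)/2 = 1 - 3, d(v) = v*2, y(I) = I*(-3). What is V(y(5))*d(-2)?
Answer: -16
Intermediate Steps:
y(I) = -3*I
d(v) = 2*v
V(X) = 4 (V(X) = -2*(1 - 3) = -2*(-2) = 4)
V(y(5))*d(-2) = 4*(2*(-2)) = 4*(-4) = -16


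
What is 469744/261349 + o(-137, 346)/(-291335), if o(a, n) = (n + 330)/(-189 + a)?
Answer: 2027918714462/1128258007195 ≈ 1.7974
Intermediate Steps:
o(a, n) = (330 + n)/(-189 + a)
469744/261349 + o(-137, 346)/(-291335) = 469744/261349 + ((330 + 346)/(-189 - 137))/(-291335) = 469744*(1/261349) + (676/(-326))*(-1/291335) = 42704/23759 - 1/326*676*(-1/291335) = 42704/23759 - 338/163*(-1/291335) = 42704/23759 + 338/47487605 = 2027918714462/1128258007195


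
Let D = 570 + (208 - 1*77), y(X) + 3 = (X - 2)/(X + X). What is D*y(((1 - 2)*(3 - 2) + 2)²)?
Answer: -4907/2 ≈ -2453.5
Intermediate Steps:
y(X) = -3 + (-2 + X)/(2*X) (y(X) = -3 + (X - 2)/(X + X) = -3 + (-2 + X)/((2*X)) = -3 + (-2 + X)*(1/(2*X)) = -3 + (-2 + X)/(2*X))
D = 701 (D = 570 + (208 - 77) = 570 + 131 = 701)
D*y(((1 - 2)*(3 - 2) + 2)²) = 701*(-5/2 - 1/(((1 - 2)*(3 - 2) + 2)²)) = 701*(-5/2 - 1/((-1*1 + 2)²)) = 701*(-5/2 - 1/((-1 + 2)²)) = 701*(-5/2 - 1/(1²)) = 701*(-5/2 - 1/1) = 701*(-5/2 - 1*1) = 701*(-5/2 - 1) = 701*(-7/2) = -4907/2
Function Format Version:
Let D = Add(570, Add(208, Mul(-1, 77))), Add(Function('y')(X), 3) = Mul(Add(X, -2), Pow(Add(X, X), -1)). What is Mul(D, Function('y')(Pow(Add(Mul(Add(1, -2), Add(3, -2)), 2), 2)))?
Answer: Rational(-4907, 2) ≈ -2453.5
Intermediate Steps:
Function('y')(X) = Add(-3, Mul(Rational(1, 2), Pow(X, -1), Add(-2, X))) (Function('y')(X) = Add(-3, Mul(Add(X, -2), Pow(Add(X, X), -1))) = Add(-3, Mul(Add(-2, X), Pow(Mul(2, X), -1))) = Add(-3, Mul(Add(-2, X), Mul(Rational(1, 2), Pow(X, -1)))) = Add(-3, Mul(Rational(1, 2), Pow(X, -1), Add(-2, X))))
D = 701 (D = Add(570, Add(208, -77)) = Add(570, 131) = 701)
Mul(D, Function('y')(Pow(Add(Mul(Add(1, -2), Add(3, -2)), 2), 2))) = Mul(701, Add(Rational(-5, 2), Mul(-1, Pow(Pow(Add(Mul(Add(1, -2), Add(3, -2)), 2), 2), -1)))) = Mul(701, Add(Rational(-5, 2), Mul(-1, Pow(Pow(Add(Mul(-1, 1), 2), 2), -1)))) = Mul(701, Add(Rational(-5, 2), Mul(-1, Pow(Pow(Add(-1, 2), 2), -1)))) = Mul(701, Add(Rational(-5, 2), Mul(-1, Pow(Pow(1, 2), -1)))) = Mul(701, Add(Rational(-5, 2), Mul(-1, Pow(1, -1)))) = Mul(701, Add(Rational(-5, 2), Mul(-1, 1))) = Mul(701, Add(Rational(-5, 2), -1)) = Mul(701, Rational(-7, 2)) = Rational(-4907, 2)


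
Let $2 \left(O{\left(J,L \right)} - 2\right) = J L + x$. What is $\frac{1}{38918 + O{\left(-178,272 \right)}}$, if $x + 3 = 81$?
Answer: $\frac{1}{14751} \approx 6.7792 \cdot 10^{-5}$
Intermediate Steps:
$x = 78$ ($x = -3 + 81 = 78$)
$O{\left(J,L \right)} = 41 + \frac{J L}{2}$ ($O{\left(J,L \right)} = 2 + \frac{J L + 78}{2} = 2 + \frac{78 + J L}{2} = 2 + \left(39 + \frac{J L}{2}\right) = 41 + \frac{J L}{2}$)
$\frac{1}{38918 + O{\left(-178,272 \right)}} = \frac{1}{38918 + \left(41 + \frac{1}{2} \left(-178\right) 272\right)} = \frac{1}{38918 + \left(41 - 24208\right)} = \frac{1}{38918 - 24167} = \frac{1}{14751}$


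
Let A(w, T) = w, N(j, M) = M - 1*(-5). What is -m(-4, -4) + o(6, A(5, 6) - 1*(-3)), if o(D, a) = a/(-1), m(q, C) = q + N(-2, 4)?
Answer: -13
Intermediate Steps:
N(j, M) = 5 + M (N(j, M) = M + 5 = 5 + M)
m(q, C) = 9 + q (m(q, C) = q + (5 + 4) = q + 9 = 9 + q)
o(D, a) = -a (o(D, a) = a*(-1) = -a)
-m(-4, -4) + o(6, A(5, 6) - 1*(-3)) = -(9 - 4) - (5 - 1*(-3)) = -1*5 - (5 + 3) = -5 - 1*8 = -5 - 8 = -13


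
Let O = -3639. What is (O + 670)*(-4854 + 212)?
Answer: 13782098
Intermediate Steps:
(O + 670)*(-4854 + 212) = (-3639 + 670)*(-4854 + 212) = -2969*(-4642) = 13782098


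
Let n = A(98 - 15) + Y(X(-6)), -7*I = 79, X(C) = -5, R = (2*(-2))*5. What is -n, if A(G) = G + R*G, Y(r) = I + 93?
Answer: 10467/7 ≈ 1495.3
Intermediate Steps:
R = -20 (R = -4*5 = -20)
I = -79/7 (I = -1/7*79 = -79/7 ≈ -11.286)
Y(r) = 572/7 (Y(r) = -79/7 + 93 = 572/7)
A(G) = -19*G (A(G) = G - 20*G = -19*G)
n = -10467/7 (n = -19*(98 - 15) + 572/7 = -19*83 + 572/7 = -1577 + 572/7 = -10467/7 ≈ -1495.3)
-n = -1*(-10467/7) = 10467/7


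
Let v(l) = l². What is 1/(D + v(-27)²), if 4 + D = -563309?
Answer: -1/31872 ≈ -3.1376e-5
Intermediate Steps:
D = -563313 (D = -4 - 563309 = -563313)
1/(D + v(-27)²) = 1/(-563313 + ((-27)²)²) = 1/(-563313 + 729²) = 1/(-563313 + 531441) = 1/(-31872) = -1/31872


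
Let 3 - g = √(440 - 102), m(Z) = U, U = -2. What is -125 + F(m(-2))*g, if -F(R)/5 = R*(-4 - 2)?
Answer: -305 + 780*√2 ≈ 798.09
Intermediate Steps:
m(Z) = -2
F(R) = 30*R (F(R) = -5*R*(-4 - 2) = -5*R*(-6) = -(-30)*R = 30*R)
g = 3 - 13*√2 (g = 3 - √(440 - 102) = 3 - √338 = 3 - 13*√2 ≈ -15.385)
-125 + F(m(-2))*g = -125 + (30*(-2))*(3 - 13*√2) = -125 - 60*(3 - 13*√2) = -125 + (-180 + 780*√2) = -305 + 780*√2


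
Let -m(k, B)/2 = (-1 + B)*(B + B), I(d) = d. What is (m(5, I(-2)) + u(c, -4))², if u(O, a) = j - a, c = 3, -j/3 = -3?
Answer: 121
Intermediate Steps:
j = 9 (j = -3*(-3) = 9)
u(O, a) = 9 - a
m(k, B) = -4*B*(-1 + B) (m(k, B) = -2*(-1 + B)*(B + B) = -2*(-1 + B)*2*B = -4*B*(-1 + B))
(m(5, I(-2)) + u(c, -4))² = (4*(-2)*(1 - 1*(-2)) + (9 - 1*(-4)))² = (4*(-2)*(1 + 2) + (9 + 4))² = (4*(-2)*3 + 13)² = (-24 + 13)² = (-11)² = 121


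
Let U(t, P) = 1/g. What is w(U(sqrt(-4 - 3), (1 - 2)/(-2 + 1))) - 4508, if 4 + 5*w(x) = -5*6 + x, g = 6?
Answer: -135443/30 ≈ -4514.8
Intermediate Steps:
U(t, P) = 1/6
w(x) = -34/5 + x/5 (w(x) = -4/5 + (-5*6 + x)/5 = -4/5 + (-30 + x)/5 = -4/5 + (-6 + x/5) = -34/5 + x/5)
w(U(sqrt(-4 - 3), (1 - 2)/(-2 + 1))) - 4508 = (-34/5 + (1/5)*(1/6)) - 4508 = (-34/5 + 1/30) - 4508 = -203/30 - 4508 = -135443/30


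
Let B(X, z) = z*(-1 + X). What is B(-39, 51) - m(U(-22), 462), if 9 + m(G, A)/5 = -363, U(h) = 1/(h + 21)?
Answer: -180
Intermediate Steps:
U(h) = 1/(21 + h)
m(G, A) = -1860 (m(G, A) = -45 + 5*(-363) = -45 - 1815 = -1860)
B(-39, 51) - m(U(-22), 462) = 51*(-1 - 39) - 1*(-1860) = 51*(-40) + 1860 = -2040 + 1860 = -180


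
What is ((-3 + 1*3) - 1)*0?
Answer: 0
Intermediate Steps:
((-3 + 1*3) - 1)*0 = ((-3 + 3) - 1)*0 = (0 - 1)*0 = -1*0 = 0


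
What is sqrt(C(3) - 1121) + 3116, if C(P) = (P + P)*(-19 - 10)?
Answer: 3116 + I*sqrt(1295) ≈ 3116.0 + 35.986*I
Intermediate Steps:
C(P) = -58*P (C(P) = (2*P)*(-29) = -58*P)
sqrt(C(3) - 1121) + 3116 = sqrt(-58*3 - 1121) + 3116 = sqrt(-174 - 1121) + 3116 = sqrt(-1295) + 3116 = I*sqrt(1295) + 3116 = 3116 + I*sqrt(1295)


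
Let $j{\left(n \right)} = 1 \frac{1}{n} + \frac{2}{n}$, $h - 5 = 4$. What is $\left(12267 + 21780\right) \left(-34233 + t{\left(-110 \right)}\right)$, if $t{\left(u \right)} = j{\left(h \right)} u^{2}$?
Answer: $-1028208051$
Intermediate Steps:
$h = 9$ ($h = 5 + 4 = 9$)
$j{\left(n \right)} = \frac{3}{n}$ ($j{\left(n \right)} = \frac{1}{n} + \frac{2}{n} = \frac{3}{n}$)
$t{\left(u \right)} = \frac{u^{2}}{3}$ ($t{\left(u \right)} = \frac{3}{9} u^{2} = 3 \cdot \frac{1}{9} u^{2} = \frac{u^{2}}{3}$)
$\left(12267 + 21780\right) \left(-34233 + t{\left(-110 \right)}\right) = \left(12267 + 21780\right) \left(-34233 + \frac{\left(-110\right)^{2}}{3}\right) = 34047 \left(-34233 + \frac{1}{3} \cdot 12100\right) = 34047 \left(-34233 + \frac{12100}{3}\right) = 34047 \left(- \frac{90599}{3}\right) = -1028208051$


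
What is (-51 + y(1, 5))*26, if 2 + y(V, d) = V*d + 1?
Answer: -1222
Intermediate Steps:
y(V, d) = -1 + V*d (y(V, d) = -2 + (V*d + 1) = -2 + (1 + V*d) = -1 + V*d)
(-51 + y(1, 5))*26 = (-51 + (-1 + 1*5))*26 = (-51 + (-1 + 5))*26 = (-51 + 4)*26 = -47*26 = -1222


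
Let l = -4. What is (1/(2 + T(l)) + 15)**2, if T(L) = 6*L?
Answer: 108241/484 ≈ 223.64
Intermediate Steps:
(1/(2 + T(l)) + 15)**2 = (1/(2 + 6*(-4)) + 15)**2 = (1/(2 - 24) + 15)**2 = (1/(-22) + 15)**2 = (-1/22 + 15)**2 = (329/22)**2 = 108241/484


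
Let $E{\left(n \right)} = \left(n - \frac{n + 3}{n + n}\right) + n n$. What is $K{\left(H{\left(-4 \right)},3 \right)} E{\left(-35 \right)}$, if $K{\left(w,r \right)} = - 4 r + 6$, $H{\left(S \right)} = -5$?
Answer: $- \frac{249804}{35} \approx -7137.3$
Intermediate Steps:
$E{\left(n \right)} = n + n^{2} - \frac{3 + n}{2 n}$ ($E{\left(n \right)} = \left(n - \frac{3 + n}{2 n}\right) + n^{2} = n + n^{2} - \frac{3 + n}{2 n}$)
$K{\left(w,r \right)} = 6 - 4 r$
$K{\left(H{\left(-4 \right)},3 \right)} E{\left(-35 \right)} = \left(6 - 12\right) \left(- \frac{1}{2} - 35 + \left(-35\right)^{2} - \frac{3}{2 \left(-35\right)}\right) = \left(6 - 12\right) \left(- \frac{1}{2} - 35 + 1225 - - \frac{3}{70}\right) = - 6 \left(- \frac{1}{2} - 35 + 1225 + \frac{3}{70}\right) = \left(-6\right) \frac{41634}{35} = - \frac{249804}{35}$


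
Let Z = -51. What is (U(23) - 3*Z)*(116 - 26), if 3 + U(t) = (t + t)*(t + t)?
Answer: 203940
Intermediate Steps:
U(t) = -3 + 4*t² (U(t) = -3 + (t + t)*(t + t) = -3 + (2*t)*(2*t) = -3 + 4*t²)
(U(23) - 3*Z)*(116 - 26) = ((-3 + 4*23²) - 3*(-51))*(116 - 26) = ((-3 + 4*529) + 153)*90 = ((-3 + 2116) + 153)*90 = (2113 + 153)*90 = 2266*90 = 203940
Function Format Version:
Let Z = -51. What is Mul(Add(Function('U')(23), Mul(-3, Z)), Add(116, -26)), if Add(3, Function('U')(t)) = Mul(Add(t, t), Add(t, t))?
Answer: 203940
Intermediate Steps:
Function('U')(t) = Add(-3, Mul(4, Pow(t, 2))) (Function('U')(t) = Add(-3, Mul(Add(t, t), Add(t, t))) = Add(-3, Mul(Mul(2, t), Mul(2, t))) = Add(-3, Mul(4, Pow(t, 2))))
Mul(Add(Function('U')(23), Mul(-3, Z)), Add(116, -26)) = Mul(Add(Add(-3, Mul(4, Pow(23, 2))), Mul(-3, -51)), Add(116, -26)) = Mul(Add(Add(-3, Mul(4, 529)), 153), 90) = Mul(Add(Add(-3, 2116), 153), 90) = Mul(Add(2113, 153), 90) = Mul(2266, 90) = 203940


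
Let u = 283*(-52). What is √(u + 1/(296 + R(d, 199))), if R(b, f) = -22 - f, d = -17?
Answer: I*√3311097/15 ≈ 121.31*I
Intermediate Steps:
u = -14716
√(u + 1/(296 + R(d, 199))) = √(-14716 + 1/(296 + (-22 - 1*199))) = √(-14716 + 1/(296 + (-22 - 199))) = √(-14716 + 1/(296 - 221)) = √(-14716 + 1/75) = √(-1103699/75) = I*√3311097/15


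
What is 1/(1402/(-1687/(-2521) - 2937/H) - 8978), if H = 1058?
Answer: -5619331/54189793354 ≈ -0.00010370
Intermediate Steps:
1/(1402/(-1687/(-2521) - 2937/H) - 8978) = 1/(1402/(-1687/(-2521) - 2937/1058) - 8978) = 1/(1402/(-1687*(-1/2521) - 2937*1/1058) - 8978) = 1/(1402/(1687/2521 - 2937/1058) - 8978) = 1/(1402/(-5619331/2667218) - 8978) = 1/(1402*(-2667218/5619331) - 8978) = 1/(-3739439636/5619331 - 8978) = 1/(-54189793354/5619331) = -5619331/54189793354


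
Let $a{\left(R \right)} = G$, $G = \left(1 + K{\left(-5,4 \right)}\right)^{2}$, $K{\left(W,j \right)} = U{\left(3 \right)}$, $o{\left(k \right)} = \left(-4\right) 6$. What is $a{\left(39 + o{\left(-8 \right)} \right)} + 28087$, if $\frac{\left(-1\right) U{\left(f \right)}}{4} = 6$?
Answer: $28616$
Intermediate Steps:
$U{\left(f \right)} = -24$ ($U{\left(f \right)} = \left(-4\right) 6 = -24$)
$o{\left(k \right)} = -24$
$K{\left(W,j \right)} = -24$
$G = 529$ ($G = \left(1 - 24\right)^{2} = \left(-23\right)^{2} = 529$)
$a{\left(R \right)} = 529$
$a{\left(39 + o{\left(-8 \right)} \right)} + 28087 = 529 + 28087 = 28616$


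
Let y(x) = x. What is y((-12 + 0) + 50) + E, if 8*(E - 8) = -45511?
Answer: -45143/8 ≈ -5642.9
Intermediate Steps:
E = -45447/8 (E = 8 + (⅛)*(-45511) = 8 - 45511/8 = -45447/8 ≈ -5680.9)
y((-12 + 0) + 50) + E = ((-12 + 0) + 50) - 45447/8 = (-12 + 50) - 45447/8 = 38 - 45447/8 = -45143/8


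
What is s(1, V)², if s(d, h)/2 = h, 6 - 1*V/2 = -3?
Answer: 1296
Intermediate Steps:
V = 18 (V = 12 - 2*(-3) = 12 + 6 = 18)
s(d, h) = 2*h
s(1, V)² = (2*18)² = 36² = 1296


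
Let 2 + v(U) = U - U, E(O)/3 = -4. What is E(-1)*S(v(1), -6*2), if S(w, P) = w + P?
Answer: 168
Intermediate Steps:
E(O) = -12 (E(O) = 3*(-4) = -12)
v(U) = -2 (v(U) = -2 + (U - U) = -2 + 0 = -2)
S(w, P) = P + w
E(-1)*S(v(1), -6*2) = -12*(-6*2 - 2) = -12*(-12 - 2) = -12*(-14) = 168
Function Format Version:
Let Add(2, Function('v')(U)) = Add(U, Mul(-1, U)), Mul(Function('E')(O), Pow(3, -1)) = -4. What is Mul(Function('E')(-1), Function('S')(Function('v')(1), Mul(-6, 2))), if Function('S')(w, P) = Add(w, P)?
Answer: 168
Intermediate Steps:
Function('E')(O) = -12 (Function('E')(O) = Mul(3, -4) = -12)
Function('v')(U) = -2 (Function('v')(U) = Add(-2, Add(U, Mul(-1, U))) = Add(-2, 0) = -2)
Function('S')(w, P) = Add(P, w)
Mul(Function('E')(-1), Function('S')(Function('v')(1), Mul(-6, 2))) = Mul(-12, Add(Mul(-6, 2), -2)) = Mul(-12, Add(-12, -2)) = Mul(-12, -14) = 168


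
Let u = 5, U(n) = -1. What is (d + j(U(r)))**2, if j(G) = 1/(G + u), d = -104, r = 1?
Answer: 172225/16 ≈ 10764.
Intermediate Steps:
j(G) = 1/(5 + G) (j(G) = 1/(G + 5) = 1/(5 + G))
(d + j(U(r)))**2 = (-104 + 1/(5 - 1))**2 = (-104 + 1/4)**2 = (-415/4)**2 = 172225/16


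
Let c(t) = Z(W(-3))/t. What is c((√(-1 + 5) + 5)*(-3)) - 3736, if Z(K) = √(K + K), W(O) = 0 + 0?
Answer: -3736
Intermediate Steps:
W(O) = 0
Z(K) = √2*√K (Z(K) = √(2*K) = √2*√K)
c(t) = 0 (c(t) = (√2*√0)/t = (√2*0)/t = 0/t = 0)
c((√(-1 + 5) + 5)*(-3)) - 3736 = 0 - 3736 = -3736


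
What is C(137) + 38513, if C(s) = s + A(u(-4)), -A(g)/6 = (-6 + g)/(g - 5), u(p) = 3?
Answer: 38641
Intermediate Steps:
A(g) = -6*(-6 + g)/(-5 + g) (A(g) = -6*(-6 + g)/(g - 5) = -6*(-6 + g)/(-5 + g))
C(s) = -9 + s (C(s) = s + 6*(6 - 1*3)/(-5 + 3) = s + 6*(6 - 3)/(-2) = s + 6*(-½)*3 = s - 9 = -9 + s)
C(137) + 38513 = (-9 + 137) + 38513 = 128 + 38513 = 38641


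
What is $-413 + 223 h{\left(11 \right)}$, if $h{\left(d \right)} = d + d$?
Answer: $4493$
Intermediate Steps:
$h{\left(d \right)} = 2 d$
$-413 + 223 h{\left(11 \right)} = -413 + 223 \cdot 2 \cdot 11 = -413 + 223 \cdot 22 = -413 + 4906 = 4493$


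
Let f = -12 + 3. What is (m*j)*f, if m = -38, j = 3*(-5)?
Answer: -5130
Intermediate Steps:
j = -15
f = -9
(m*j)*f = -38*(-15)*(-9) = 570*(-9) = -5130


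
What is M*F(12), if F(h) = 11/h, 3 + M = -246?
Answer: -913/4 ≈ -228.25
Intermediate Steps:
M = -249 (M = -3 - 246 = -249)
M*F(12) = -2739/12 = -249*11/12 = -913/4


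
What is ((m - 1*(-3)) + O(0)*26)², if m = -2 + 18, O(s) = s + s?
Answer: 361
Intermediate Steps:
O(s) = 2*s
m = 16
((m - 1*(-3)) + O(0)*26)² = ((16 - 1*(-3)) + (2*0)*26)² = ((16 + 3) + 0*26)² = (19 + 0)² = 19² = 361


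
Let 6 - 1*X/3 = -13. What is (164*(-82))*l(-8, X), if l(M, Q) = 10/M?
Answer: 16810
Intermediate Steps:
X = 57 (X = 18 - 3*(-13) = 18 + 39 = 57)
(164*(-82))*l(-8, X) = (164*(-82))*(10/(-8)) = -134480*(-1)/8 = -13448*(-5/4) = 16810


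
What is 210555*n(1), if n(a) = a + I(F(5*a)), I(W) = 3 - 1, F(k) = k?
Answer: 631665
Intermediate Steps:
I(W) = 2
n(a) = 2 + a (n(a) = a + 2 = 2 + a)
210555*n(1) = 210555*(2 + 1) = 210555*3 = 631665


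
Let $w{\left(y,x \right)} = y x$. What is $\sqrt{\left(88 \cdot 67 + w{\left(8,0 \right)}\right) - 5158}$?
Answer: $3 \sqrt{82} \approx 27.166$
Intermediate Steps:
$w{\left(y,x \right)} = x y$
$\sqrt{\left(88 \cdot 67 + w{\left(8,0 \right)}\right) - 5158} = \sqrt{\left(88 \cdot 67 + 0 \cdot 8\right) - 5158} = \sqrt{\left(5896 + 0\right) - 5158} = \sqrt{5896 - 5158} = \sqrt{738} = 3 \sqrt{82}$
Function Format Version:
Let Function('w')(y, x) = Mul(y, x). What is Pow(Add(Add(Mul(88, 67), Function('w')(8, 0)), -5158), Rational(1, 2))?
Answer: Mul(3, Pow(82, Rational(1, 2))) ≈ 27.166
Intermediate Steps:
Function('w')(y, x) = Mul(x, y)
Pow(Add(Add(Mul(88, 67), Function('w')(8, 0)), -5158), Rational(1, 2)) = Pow(Add(Add(Mul(88, 67), Mul(0, 8)), -5158), Rational(1, 2)) = Pow(Add(Add(5896, 0), -5158), Rational(1, 2)) = Pow(Add(5896, -5158), Rational(1, 2)) = Pow(738, Rational(1, 2)) = Mul(3, Pow(82, Rational(1, 2)))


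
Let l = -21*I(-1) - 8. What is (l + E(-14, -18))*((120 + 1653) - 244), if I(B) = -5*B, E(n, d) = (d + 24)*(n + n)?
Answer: -429649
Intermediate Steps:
E(n, d) = 2*n*(24 + d) (E(n, d) = (24 + d)*(2*n) = 2*n*(24 + d))
l = -113 (l = -(-105)*(-1) - 8 = -21*5 - 8 = -105 - 8 = -113)
(l + E(-14, -18))*((120 + 1653) - 244) = (-113 + 2*(-14)*(24 - 18))*((120 + 1653) - 244) = (-113 + 2*(-14)*6)*(1773 - 244) = (-113 - 168)*1529 = -281*1529 = -429649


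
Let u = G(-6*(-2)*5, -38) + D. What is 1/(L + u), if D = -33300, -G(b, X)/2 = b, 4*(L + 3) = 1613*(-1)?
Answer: -4/135305 ≈ -2.9563e-5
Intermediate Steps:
L = -1625/4 (L = -3 + (1613*(-1))/4 = -3 + (¼)*(-1613) = -3 - 1613/4 = -1625/4 ≈ -406.25)
G(b, X) = -2*b
u = -33420 (u = -2*(-6*(-2))*5 - 33300 = -24*5 - 33300 = -2*60 - 33300 = -120 - 33300 = -33420)
1/(L + u) = 1/(-1625/4 - 33420) = 1/(-135305/4) = -4/135305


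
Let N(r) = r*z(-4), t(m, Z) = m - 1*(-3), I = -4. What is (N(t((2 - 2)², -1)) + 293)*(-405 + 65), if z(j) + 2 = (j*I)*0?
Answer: -97580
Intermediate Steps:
z(j) = -2 (z(j) = -2 + (j*(-4))*0 = -2 - 4*j*0 = -2 + 0 = -2)
t(m, Z) = 3 + m (t(m, Z) = m + 3 = 3 + m)
N(r) = -2*r (N(r) = r*(-2) = -2*r)
(N(t((2 - 2)², -1)) + 293)*(-405 + 65) = (-2*(3 + (2 - 2)²) + 293)*(-405 + 65) = (-2*(3 + 0²) + 293)*(-340) = (-2*(3 + 0) + 293)*(-340) = (-2*3 + 293)*(-340) = (-6 + 293)*(-340) = 287*(-340) = -97580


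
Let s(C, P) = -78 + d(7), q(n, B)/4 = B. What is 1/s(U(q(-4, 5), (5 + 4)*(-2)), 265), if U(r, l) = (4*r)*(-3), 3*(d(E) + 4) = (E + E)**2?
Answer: -3/50 ≈ -0.060000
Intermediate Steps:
q(n, B) = 4*B
d(E) = -4 + 4*E**2/3 (d(E) = -4 + (E + E)**2/3 = -4 + (2*E)**2/3 = -4 + (4*E**2)/3 = -4 + 4*E**2/3)
U(r, l) = -12*r
s(C, P) = -50/3 (s(C, P) = -78 + (-4 + (4/3)*7**2) = -78 + (-4 + (4/3)*49) = -78 + (-4 + 196/3) = -78 + 184/3 = -50/3)
1/s(U(q(-4, 5), (5 + 4)*(-2)), 265) = 1/(-50/3) = -3/50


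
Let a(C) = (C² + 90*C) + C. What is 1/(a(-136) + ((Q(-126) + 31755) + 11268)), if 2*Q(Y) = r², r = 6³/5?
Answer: 25/1251903 ≈ 1.9970e-5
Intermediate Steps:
r = 216/5 (r = 216*(⅕) = 216/5 ≈ 43.200)
Q(Y) = 23328/25 (Q(Y) = (216/5)²/2 = (½)*(46656/25) = 23328/25)
a(C) = C² + 91*C
1/(a(-136) + ((Q(-126) + 31755) + 11268)) = 1/(-136*(91 - 136) + ((23328/25 + 31755) + 11268)) = 1/(-136*(-45) + (817203/25 + 11268)) = 1/(6120 + 1098903/25) = 1/(1251903/25) = 25/1251903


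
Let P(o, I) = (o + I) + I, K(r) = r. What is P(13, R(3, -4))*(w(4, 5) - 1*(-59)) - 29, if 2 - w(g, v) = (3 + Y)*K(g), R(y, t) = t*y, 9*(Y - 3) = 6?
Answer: -1220/3 ≈ -406.67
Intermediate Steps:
Y = 11/3 (Y = 3 + (⅑)*6 = 3 + ⅔ = 11/3 ≈ 3.6667)
w(g, v) = 2 - 20*g/3 (w(g, v) = 2 - (3 + 11/3)*g = 2 - 20*g/3)
P(o, I) = o + 2*I (P(o, I) = (I + o) + I = o + 2*I)
P(13, R(3, -4))*(w(4, 5) - 1*(-59)) - 29 = (13 + 2*(-4*3))*((2 - 20/3*4) - 1*(-59)) - 29 = (13 + 2*(-12))*((2 - 80/3) + 59) - 29 = (13 - 24)*(-74/3 + 59) - 29 = -11*103/3 - 29 = -1133/3 - 29 = -1220/3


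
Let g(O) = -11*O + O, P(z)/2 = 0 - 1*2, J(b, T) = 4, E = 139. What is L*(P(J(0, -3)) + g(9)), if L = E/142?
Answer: -6533/71 ≈ -92.014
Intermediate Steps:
P(z) = -4 (P(z) = 2*(0 - 1*2) = 2*(0 - 2) = 2*(-2) = -4)
g(O) = -10*O
L = 139/142 ≈ 0.97887
L*(P(J(0, -3)) + g(9)) = 139*(-4 - 10*9)/142 = 139*(-4 - 90)/142 = (139/142)*(-94) = -6533/71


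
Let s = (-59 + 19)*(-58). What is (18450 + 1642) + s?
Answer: 22412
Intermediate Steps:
s = 2320 (s = -40*(-58) = 2320)
(18450 + 1642) + s = (18450 + 1642) + 2320 = 20092 + 2320 = 22412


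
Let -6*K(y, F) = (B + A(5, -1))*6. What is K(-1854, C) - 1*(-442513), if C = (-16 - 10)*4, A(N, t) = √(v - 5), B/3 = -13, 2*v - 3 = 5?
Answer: 442552 - I ≈ 4.4255e+5 - 1.0*I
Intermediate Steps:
v = 4 (v = 3/2 + (½)*5 = 3/2 + 5/2 = 4)
B = -39 (B = 3*(-13) = -39)
A(N, t) = I (A(N, t) = √(4 - 5) = √(-1) = I)
C = -104 (C = -26*4 = -104)
K(y, F) = 39 - I (K(y, F) = -(-39 + I)*6/6 = -(-234 + 6*I)/6 = 39 - I)
K(-1854, C) - 1*(-442513) = (39 - I) - 1*(-442513) = (39 - I) + 442513 = 442552 - I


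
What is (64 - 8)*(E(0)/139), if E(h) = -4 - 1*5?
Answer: -504/139 ≈ -3.6259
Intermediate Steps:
E(h) = -9 (E(h) = -4 - 5 = -9)
(64 - 8)*(E(0)/139) = (64 - 8)*(-9/139) = 56*(-9*1/139) = 56*(-9/139) = -504/139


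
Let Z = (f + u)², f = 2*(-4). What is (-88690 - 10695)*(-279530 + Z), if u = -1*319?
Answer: 17153950385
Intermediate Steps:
f = -8
u = -319
Z = 106929 (Z = (-8 - 319)² = (-327)² = 106929)
(-88690 - 10695)*(-279530 + Z) = (-88690 - 10695)*(-279530 + 106929) = -99385*(-172601) = 17153950385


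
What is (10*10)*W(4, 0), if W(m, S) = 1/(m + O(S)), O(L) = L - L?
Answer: 25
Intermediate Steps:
O(L) = 0
W(m, S) = 1/m (W(m, S) = 1/(m + 0) = 1/m)
(10*10)*W(4, 0) = (10*10)/4 = 100*(¼) = 25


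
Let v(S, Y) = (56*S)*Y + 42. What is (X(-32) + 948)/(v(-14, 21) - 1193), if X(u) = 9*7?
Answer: -1011/17615 ≈ -0.057394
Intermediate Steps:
v(S, Y) = 42 + 56*S*Y (v(S, Y) = 56*S*Y + 42 = 42 + 56*S*Y)
X(u) = 63
(X(-32) + 948)/(v(-14, 21) - 1193) = (63 + 948)/((42 + 56*(-14)*21) - 1193) = 1011/((42 - 16464) - 1193) = 1011/(-16422 - 1193) = 1011/(-17615) = 1011*(-1/17615) = -1011/17615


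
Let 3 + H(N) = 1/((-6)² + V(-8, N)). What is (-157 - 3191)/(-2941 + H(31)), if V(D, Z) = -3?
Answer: 110484/97151 ≈ 1.1372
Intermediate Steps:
H(N) = -98/33 (H(N) = -3 + 1/((-6)² - 3) = -3 + 1/(36 - 3) = -3 + 1/33 = -98/33)
(-157 - 3191)/(-2941 + H(31)) = (-157 - 3191)/(-2941 - 98/33) = -3348/(-97151/33) = -3348*(-33/97151) = 110484/97151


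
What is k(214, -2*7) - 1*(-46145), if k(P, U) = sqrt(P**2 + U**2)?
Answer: 46145 + 2*sqrt(11498) ≈ 46359.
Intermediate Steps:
k(214, -2*7) - 1*(-46145) = sqrt(214**2 + (-2*7)**2) - 1*(-46145) = sqrt(45796 + (-14)**2) + 46145 = sqrt(45796 + 196) + 46145 = sqrt(45992) + 46145 = 2*sqrt(11498) + 46145 = 46145 + 2*sqrt(11498)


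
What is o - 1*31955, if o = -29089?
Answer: -61044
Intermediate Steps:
o - 1*31955 = -29089 - 1*31955 = -29089 - 31955 = -61044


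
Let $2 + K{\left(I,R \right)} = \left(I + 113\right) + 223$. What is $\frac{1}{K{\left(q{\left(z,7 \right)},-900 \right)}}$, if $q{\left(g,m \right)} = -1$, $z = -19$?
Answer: $\frac{1}{333} \approx 0.003003$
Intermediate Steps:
$K{\left(I,R \right)} = 334 + I$ ($K{\left(I,R \right)} = -2 + \left(\left(I + 113\right) + 223\right) = -2 + \left(\left(113 + I\right) + 223\right) = -2 + \left(336 + I\right) = 334 + I$)
$\frac{1}{K{\left(q{\left(z,7 \right)},-900 \right)}} = \frac{1}{334 - 1} = \frac{1}{333}$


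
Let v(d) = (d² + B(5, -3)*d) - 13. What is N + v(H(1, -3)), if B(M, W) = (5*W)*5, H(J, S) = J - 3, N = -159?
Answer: -18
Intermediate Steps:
H(J, S) = -3 + J
B(M, W) = 25*W
v(d) = -13 + d² - 75*d (v(d) = (d² + (25*(-3))*d) - 13 = (d² - 75*d) - 13 = -13 + d² - 75*d)
N + v(H(1, -3)) = -159 + (-13 + (-3 + 1)² - 75*(-3 + 1)) = -159 + (-13 + (-2)² - 75*(-2)) = -159 + (-13 + 4 + 150) = -159 + 141 = -18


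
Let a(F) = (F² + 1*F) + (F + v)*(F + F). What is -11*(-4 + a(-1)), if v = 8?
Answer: 198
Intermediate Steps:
a(F) = F + F² + 2*F*(8 + F) (a(F) = (F² + 1*F) + (F + 8)*(F + F) = (F² + F) + (8 + F)*(2*F) = (F + F²) + 2*F*(8 + F) = F + F² + 2*F*(8 + F))
-11*(-4 + a(-1)) = -11*(-4 - (17 + 3*(-1))) = -11*(-4 - (17 - 3)) = -11*(-4 - 1*14) = -11*(-4 - 14) = -11*(-18) = 198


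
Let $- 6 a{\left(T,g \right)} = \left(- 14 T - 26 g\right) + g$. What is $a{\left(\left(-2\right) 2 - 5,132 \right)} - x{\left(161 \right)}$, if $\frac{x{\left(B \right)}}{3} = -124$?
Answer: $901$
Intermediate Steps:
$x{\left(B \right)} = -372$ ($x{\left(B \right)} = 3 \left(-124\right) = -372$)
$a{\left(T,g \right)} = \frac{7 T}{3} + \frac{25 g}{6}$ ($a{\left(T,g \right)} = - \frac{\left(- 14 T - 26 g\right) + g}{6} = - \frac{\left(- 26 g - 14 T\right) + g}{6} = - \frac{- 25 g - 14 T}{6} = \frac{7 T}{3} + \frac{25 g}{6}$)
$a{\left(\left(-2\right) 2 - 5,132 \right)} - x{\left(161 \right)} = \left(\frac{7 \left(\left(-2\right) 2 - 5\right)}{3} + \frac{25}{6} \cdot 132\right) - -372 = \left(\frac{7 \left(-4 - 5\right)}{3} + 550\right) + 372 = \left(\frac{7}{3} \left(-9\right) + 550\right) + 372 = \left(-21 + 550\right) + 372 = 529 + 372 = 901$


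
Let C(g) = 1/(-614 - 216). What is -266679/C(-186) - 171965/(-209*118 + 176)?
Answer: 5419818826985/24486 ≈ 2.2134e+8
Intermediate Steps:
C(g) = -1/830 (C(g) = 1/(-830) = -1/830)
-266679/C(-186) - 171965/(-209*118 + 176) = -266679/(-1/830) - 171965/(-209*118 + 176) = -266679*(-830) - 171965/(-24662 + 176) = 221343570 - 171965/(-24486) = 221343570 - 171965*(-1/24486) = 221343570 + 171965/24486 = 5419818826985/24486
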